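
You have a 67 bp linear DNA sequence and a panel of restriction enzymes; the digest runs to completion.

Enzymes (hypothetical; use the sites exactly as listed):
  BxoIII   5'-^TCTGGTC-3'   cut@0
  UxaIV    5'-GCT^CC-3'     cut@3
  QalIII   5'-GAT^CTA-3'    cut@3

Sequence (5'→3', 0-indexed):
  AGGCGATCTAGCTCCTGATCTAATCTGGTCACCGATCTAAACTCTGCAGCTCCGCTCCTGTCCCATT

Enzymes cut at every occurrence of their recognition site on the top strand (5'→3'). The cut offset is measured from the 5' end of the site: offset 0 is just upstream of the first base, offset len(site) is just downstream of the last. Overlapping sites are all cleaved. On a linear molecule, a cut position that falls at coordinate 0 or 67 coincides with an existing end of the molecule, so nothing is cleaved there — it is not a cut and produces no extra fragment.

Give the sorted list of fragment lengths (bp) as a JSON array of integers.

[4,5,6,6,7,11,13,15]

Scan for sites:
  BxoIII (TCTGGTC, off=0): starts [23] → cuts [23]
  UxaIV (GCTCC, off=3): starts [10, 48, 53] → cuts [13, 51, 56]
  QalIII (GATCTA, off=3): starts [4, 16, 33] → cuts [7, 19, 36]

Pooled cuts: [7, 13, 19, 23, 36, 51, 56]

Fragments:
  [0,7): 7 bp
  [7,13): 6 bp
  [13,19): 6 bp
  [19,23): 4 bp
  [23,36): 13 bp
  [36,51): 15 bp
  [51,56): 5 bp
  [56,67): 11 bp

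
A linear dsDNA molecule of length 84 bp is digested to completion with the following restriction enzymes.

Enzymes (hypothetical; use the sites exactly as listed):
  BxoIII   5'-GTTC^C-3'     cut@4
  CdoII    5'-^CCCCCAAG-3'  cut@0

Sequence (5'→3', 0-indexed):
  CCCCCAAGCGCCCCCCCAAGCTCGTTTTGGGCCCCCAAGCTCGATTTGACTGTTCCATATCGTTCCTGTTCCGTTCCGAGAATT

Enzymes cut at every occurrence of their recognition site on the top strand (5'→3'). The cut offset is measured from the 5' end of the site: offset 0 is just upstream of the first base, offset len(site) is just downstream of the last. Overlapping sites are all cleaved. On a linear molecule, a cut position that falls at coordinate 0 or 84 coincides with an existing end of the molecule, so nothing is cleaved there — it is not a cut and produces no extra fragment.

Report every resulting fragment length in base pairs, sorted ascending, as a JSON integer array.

Site scan:
  BxoIII (GTTCC, off=4): starts [51, 61, 67, 72] → cuts [55, 65, 71, 76]
  CdoII (CCCCCAAG, off=0): starts [0, 12, 31] → cuts [12, 31] (position 0 is a terminus of the linear molecule — no cut)

Pooled cuts: [12, 31, 55, 65, 71, 76]

Fragment lengths:
  [0,12): 12 bp
  [12,31): 19 bp
  [31,55): 24 bp
  [55,65): 10 bp
  [65,71): 6 bp
  [71,76): 5 bp
  [76,84): 8 bp

[5,6,8,10,12,19,24]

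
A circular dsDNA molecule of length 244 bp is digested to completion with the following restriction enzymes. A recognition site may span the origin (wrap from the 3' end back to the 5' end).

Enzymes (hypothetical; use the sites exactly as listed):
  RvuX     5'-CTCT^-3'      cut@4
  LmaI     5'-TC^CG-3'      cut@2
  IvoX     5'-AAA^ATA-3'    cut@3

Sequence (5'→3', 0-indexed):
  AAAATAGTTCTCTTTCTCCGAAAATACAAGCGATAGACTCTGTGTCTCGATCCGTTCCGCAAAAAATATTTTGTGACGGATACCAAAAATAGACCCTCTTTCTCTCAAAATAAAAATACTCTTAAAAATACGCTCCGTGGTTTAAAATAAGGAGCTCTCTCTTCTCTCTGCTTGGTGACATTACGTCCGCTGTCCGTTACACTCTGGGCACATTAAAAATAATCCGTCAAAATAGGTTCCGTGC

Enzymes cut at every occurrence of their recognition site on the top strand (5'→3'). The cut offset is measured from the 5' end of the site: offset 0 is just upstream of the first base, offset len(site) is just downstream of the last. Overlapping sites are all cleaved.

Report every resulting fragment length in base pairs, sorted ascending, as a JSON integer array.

Per-enzyme occurrences:
  RvuX CTCT/4: at [9, 37, 95, 101, 118, 154, 156, 158, 163, 165, 201] ⇒ [13, 41, 99, 105, 122, 158, 160, 162, 167, 169, 205]
  LmaI TCCG/2: at [16, 50, 55, 133, 185, 192, 222, 237] ⇒ [18, 52, 57, 135, 187, 194, 224, 239]
  IvoX AAAATA/3: at [0, 20, 62, 85, 106, 112, 124, 143, 215, 228] ⇒ [3, 23, 65, 88, 109, 115, 127, 146, 218, 231]

Pooled cuts: [3, 13, 18, 23, 41, 52, 57, 65, 88, 99, 105, 109, 115, 122, 127, 135, 146, 158, 160, 162, 167, 169, 187, 194, 205, 218, 224, 231, 239]

Fragments:
  3→13: 10 bp
  13→18: 5 bp
  18→23: 5 bp
  23→41: 18 bp
  41→52: 11 bp
  52→57: 5 bp
  57→65: 8 bp
  65→88: 23 bp
  88→99: 11 bp
  99→105: 6 bp
  105→109: 4 bp
  109→115: 6 bp
  115→122: 7 bp
  122→127: 5 bp
  127→135: 8 bp
  135→146: 11 bp
  146→158: 12 bp
  158→160: 2 bp
  160→162: 2 bp
  162→167: 5 bp
  167→169: 2 bp
  169→187: 18 bp
  187→194: 7 bp
  194→205: 11 bp
  205→218: 13 bp
  218→224: 6 bp
  224→231: 7 bp
  231→239: 8 bp
  239→3 (wrap): 244-239+3 = 8 bp

[2,2,2,4,5,5,5,5,5,6,6,6,7,7,7,8,8,8,8,10,11,11,11,11,12,13,18,18,23]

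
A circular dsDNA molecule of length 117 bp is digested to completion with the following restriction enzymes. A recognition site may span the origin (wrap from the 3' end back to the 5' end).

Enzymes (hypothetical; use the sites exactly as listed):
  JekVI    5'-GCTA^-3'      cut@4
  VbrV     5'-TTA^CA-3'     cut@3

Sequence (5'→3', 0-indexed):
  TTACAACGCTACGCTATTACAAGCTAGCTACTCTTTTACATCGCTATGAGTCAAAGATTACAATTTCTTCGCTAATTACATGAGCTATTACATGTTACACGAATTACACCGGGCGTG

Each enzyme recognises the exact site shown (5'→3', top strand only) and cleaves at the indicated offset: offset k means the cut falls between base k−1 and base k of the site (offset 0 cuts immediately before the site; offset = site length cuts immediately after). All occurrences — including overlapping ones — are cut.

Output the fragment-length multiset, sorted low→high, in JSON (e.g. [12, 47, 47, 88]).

[3,3,4,4,5,7,7,8,8,8,9,9,14,14,14]

Scan for sites:
  JekVI GCTA/4: at [7, 12, 22, 26, 42, 70, 83] ⇒ [11, 16, 26, 30, 46, 74, 87]
  VbrV TTACA/3: at [0, 16, 35, 57, 75, 87, 94, 103] ⇒ [3, 19, 38, 60, 78, 90, 97, 106]

All cut coordinates (distinct, sorted): [3, 11, 16, 19, 26, 30, 38, 46, 60, 74, 78, 87, 90, 97, 106]

Fragments:
  3→11: 8 bp
  11→16: 5 bp
  16→19: 3 bp
  19→26: 7 bp
  26→30: 4 bp
  30→38: 8 bp
  38→46: 8 bp
  46→60: 14 bp
  60→74: 14 bp
  74→78: 4 bp
  78→87: 9 bp
  87→90: 3 bp
  90→97: 7 bp
  97→106: 9 bp
  106→3 (wrap): 117-106+3 = 14 bp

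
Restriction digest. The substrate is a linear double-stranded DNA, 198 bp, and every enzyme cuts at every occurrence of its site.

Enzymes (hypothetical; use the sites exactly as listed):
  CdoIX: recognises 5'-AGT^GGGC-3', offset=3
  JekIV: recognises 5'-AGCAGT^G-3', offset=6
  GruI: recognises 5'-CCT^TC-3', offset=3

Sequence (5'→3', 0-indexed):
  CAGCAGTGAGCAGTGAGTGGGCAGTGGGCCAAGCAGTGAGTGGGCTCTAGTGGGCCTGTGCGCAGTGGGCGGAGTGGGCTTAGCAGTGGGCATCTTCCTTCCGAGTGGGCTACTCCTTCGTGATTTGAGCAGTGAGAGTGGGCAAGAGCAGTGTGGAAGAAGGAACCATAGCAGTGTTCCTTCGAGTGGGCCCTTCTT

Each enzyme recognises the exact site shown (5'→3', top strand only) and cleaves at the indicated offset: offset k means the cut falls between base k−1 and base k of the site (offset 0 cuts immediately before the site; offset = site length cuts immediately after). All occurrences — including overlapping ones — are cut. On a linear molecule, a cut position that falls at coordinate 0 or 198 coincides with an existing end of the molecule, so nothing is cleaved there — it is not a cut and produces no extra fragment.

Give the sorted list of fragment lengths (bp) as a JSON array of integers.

Site scan:
  CdoIX (AGTGGGC, off=3): starts [15, 22, 38, 48, 63, 72, 84, 103, 136, 184] → cuts [18, 25, 41, 51, 66, 75, 87, 106, 139, 187]
  JekIV (AGCAGTG, off=6): starts [1, 8, 31, 81, 127, 146, 169] → cuts [7, 14, 37, 87, 133, 152, 175]
  GruI (CCTTC, off=3): starts [96, 114, 178, 191] → cuts [99, 117, 181, 194]

Pooled cuts: [7, 14, 18, 25, 37, 41, 51, 66, 75, 87, 99, 106, 117, 133, 139, 152, 175, 181, 187, 194]

Fragment lengths:
  [0,7): 7 bp
  [7,14): 7 bp
  [14,18): 4 bp
  [18,25): 7 bp
  [25,37): 12 bp
  [37,41): 4 bp
  [41,51): 10 bp
  [51,66): 15 bp
  [66,75): 9 bp
  [75,87): 12 bp
  [87,99): 12 bp
  [99,106): 7 bp
  [106,117): 11 bp
  [117,133): 16 bp
  [133,139): 6 bp
  [139,152): 13 bp
  [152,175): 23 bp
  [175,181): 6 bp
  [181,187): 6 bp
  [187,194): 7 bp
  [194,198): 4 bp

[4,4,4,6,6,6,7,7,7,7,7,9,10,11,12,12,12,13,15,16,23]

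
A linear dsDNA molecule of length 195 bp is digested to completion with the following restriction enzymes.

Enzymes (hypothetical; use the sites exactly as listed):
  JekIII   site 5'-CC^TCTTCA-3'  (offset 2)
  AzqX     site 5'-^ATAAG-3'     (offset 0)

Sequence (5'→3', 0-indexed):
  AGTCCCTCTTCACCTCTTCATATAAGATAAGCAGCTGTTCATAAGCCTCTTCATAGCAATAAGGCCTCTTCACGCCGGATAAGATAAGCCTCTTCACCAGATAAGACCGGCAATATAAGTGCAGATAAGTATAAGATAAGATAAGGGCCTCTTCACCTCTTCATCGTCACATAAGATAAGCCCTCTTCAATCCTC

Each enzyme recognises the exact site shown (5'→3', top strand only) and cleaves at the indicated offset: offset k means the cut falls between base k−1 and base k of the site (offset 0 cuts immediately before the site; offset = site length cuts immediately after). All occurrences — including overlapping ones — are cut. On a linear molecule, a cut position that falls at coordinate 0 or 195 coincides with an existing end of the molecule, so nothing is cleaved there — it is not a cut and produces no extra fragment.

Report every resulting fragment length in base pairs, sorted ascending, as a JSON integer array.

[5,5,5,5,5,6,6,7,7,7,8,8,8,8,9,10,10,11,12,12,13,14,14]

Per-enzyme occurrences:
  JekIII (CCTCTTCA, off=2): starts [4, 12, 45, 64, 88, 147, 155, 181] → cuts [6, 14, 47, 66, 90, 149, 157, 183]
  AzqX (ATAAG, off=0): starts [21, 26, 40, 58, 78, 83, 100, 114, 124, 130, 135, 140, 170, 175] → cuts [21, 26, 40, 58, 78, 83, 100, 114, 124, 130, 135, 140, 170, 175]

Pooled cuts: [6, 14, 21, 26, 40, 47, 58, 66, 78, 83, 90, 100, 114, 124, 130, 135, 140, 149, 157, 170, 175, 183]

Fragments:
  [0,6): 6 bp
  [6,14): 8 bp
  [14,21): 7 bp
  [21,26): 5 bp
  [26,40): 14 bp
  [40,47): 7 bp
  [47,58): 11 bp
  [58,66): 8 bp
  [66,78): 12 bp
  [78,83): 5 bp
  [83,90): 7 bp
  [90,100): 10 bp
  [100,114): 14 bp
  [114,124): 10 bp
  [124,130): 6 bp
  [130,135): 5 bp
  [135,140): 5 bp
  [140,149): 9 bp
  [149,157): 8 bp
  [157,170): 13 bp
  [170,175): 5 bp
  [175,183): 8 bp
  [183,195): 12 bp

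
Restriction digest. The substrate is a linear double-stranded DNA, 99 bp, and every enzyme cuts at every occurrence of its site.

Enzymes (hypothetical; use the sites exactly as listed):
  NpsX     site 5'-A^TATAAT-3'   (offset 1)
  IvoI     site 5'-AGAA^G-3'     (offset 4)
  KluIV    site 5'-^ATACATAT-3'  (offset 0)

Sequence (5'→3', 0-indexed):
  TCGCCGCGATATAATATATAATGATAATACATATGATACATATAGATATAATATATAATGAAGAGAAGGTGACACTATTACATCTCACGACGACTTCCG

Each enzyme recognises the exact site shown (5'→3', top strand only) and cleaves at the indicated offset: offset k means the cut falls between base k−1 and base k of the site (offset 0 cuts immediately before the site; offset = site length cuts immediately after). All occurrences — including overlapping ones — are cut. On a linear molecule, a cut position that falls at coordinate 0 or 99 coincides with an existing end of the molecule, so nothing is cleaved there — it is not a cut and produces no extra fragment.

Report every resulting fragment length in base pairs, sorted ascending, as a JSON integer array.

[7,7,9,9,10,11,14,32]

Per-enzyme occurrences:
  NpsX (ATATAAT, off=1): starts [8, 15, 45, 52] → cuts [9, 16, 46, 53]
  IvoI (AGAAG, off=4): starts [63] → cuts [67]
  KluIV (ATACATAT, off=0): starts [26, 35] → cuts [26, 35]

All cut coordinates (distinct, sorted): [9, 16, 26, 35, 46, 53, 67]

Fragments:
  [0,9): 9 bp
  [9,16): 7 bp
  [16,26): 10 bp
  [26,35): 9 bp
  [35,46): 11 bp
  [46,53): 7 bp
  [53,67): 14 bp
  [67,99): 32 bp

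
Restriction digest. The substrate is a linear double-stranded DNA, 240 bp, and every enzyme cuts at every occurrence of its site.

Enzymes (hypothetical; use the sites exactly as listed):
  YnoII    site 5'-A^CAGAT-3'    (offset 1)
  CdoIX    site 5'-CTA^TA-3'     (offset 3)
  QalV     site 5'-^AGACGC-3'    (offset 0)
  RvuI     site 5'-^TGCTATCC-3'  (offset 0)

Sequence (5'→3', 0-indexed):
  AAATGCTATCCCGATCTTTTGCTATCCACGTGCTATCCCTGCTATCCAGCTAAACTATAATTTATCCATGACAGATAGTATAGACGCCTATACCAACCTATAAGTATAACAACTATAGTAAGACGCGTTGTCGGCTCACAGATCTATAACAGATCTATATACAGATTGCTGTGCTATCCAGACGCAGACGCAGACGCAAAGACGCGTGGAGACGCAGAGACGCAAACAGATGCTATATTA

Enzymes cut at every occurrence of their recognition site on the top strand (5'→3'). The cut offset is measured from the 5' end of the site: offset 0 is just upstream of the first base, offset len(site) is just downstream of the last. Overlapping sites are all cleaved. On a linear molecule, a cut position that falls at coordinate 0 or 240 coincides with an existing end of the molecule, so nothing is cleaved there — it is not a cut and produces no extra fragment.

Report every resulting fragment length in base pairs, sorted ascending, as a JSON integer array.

[3,3,4,5,5,6,6,8,8,8,8,8,9,9,9,9,10,10,10,10,11,14,15,16,18,18]

Per-enzyme occurrences:
  YnoII ACAGAT/1: at [70, 137, 148, 160, 225] ⇒ [71, 138, 149, 161, 226]
  CdoIX CTATA/3: at [54, 87, 97, 112, 143, 154, 232] ⇒ [57, 90, 100, 115, 146, 157, 235]
  QalV AGACGC/0: at [81, 120, 179, 185, 191, 199, 209, 217] ⇒ [81, 120, 179, 185, 191, 199, 209, 217]
  RvuI TGCTATCC/0: at [3, 19, 30, 39, 171] ⇒ [3, 19, 30, 39, 171]

Pooled cuts: [3, 19, 30, 39, 57, 71, 81, 90, 100, 115, 120, 138, 146, 149, 157, 161, 171, 179, 185, 191, 199, 209, 217, 226, 235]

Fragment lengths:
  [0,3): 3 bp
  [3,19): 16 bp
  [19,30): 11 bp
  [30,39): 9 bp
  [39,57): 18 bp
  [57,71): 14 bp
  [71,81): 10 bp
  [81,90): 9 bp
  [90,100): 10 bp
  [100,115): 15 bp
  [115,120): 5 bp
  [120,138): 18 bp
  [138,146): 8 bp
  [146,149): 3 bp
  [149,157): 8 bp
  [157,161): 4 bp
  [161,171): 10 bp
  [171,179): 8 bp
  [179,185): 6 bp
  [185,191): 6 bp
  [191,199): 8 bp
  [199,209): 10 bp
  [209,217): 8 bp
  [217,226): 9 bp
  [226,235): 9 bp
  [235,240): 5 bp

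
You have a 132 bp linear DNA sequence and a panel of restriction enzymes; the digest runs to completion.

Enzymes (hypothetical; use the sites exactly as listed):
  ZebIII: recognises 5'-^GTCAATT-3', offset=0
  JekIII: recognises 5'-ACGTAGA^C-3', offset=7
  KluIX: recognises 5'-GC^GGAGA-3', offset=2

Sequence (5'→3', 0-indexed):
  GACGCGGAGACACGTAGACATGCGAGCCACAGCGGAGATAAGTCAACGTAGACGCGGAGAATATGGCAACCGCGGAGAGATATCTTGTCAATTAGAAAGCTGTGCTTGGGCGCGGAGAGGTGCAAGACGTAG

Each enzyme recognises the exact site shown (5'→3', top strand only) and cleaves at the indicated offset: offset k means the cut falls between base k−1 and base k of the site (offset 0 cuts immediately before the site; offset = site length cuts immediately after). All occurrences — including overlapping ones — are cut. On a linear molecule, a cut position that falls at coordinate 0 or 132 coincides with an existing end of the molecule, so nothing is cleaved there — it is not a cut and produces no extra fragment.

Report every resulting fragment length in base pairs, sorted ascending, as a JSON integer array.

Site scan:
  ZebIII GTCAATT/0: at [86] ⇒ [86]
  JekIII ACGTAGAC/7: at [11, 45] ⇒ [18, 52]
  KluIX GCGGAGA/2: at [3, 31, 53, 71, 111] ⇒ [5, 33, 55, 73, 113]

Pooled cuts: [5, 18, 33, 52, 55, 73, 86, 113]

Fragments:
  [0,5): 5 bp
  [5,18): 13 bp
  [18,33): 15 bp
  [33,52): 19 bp
  [52,55): 3 bp
  [55,73): 18 bp
  [73,86): 13 bp
  [86,113): 27 bp
  [113,132): 19 bp

[3,5,13,13,15,18,19,19,27]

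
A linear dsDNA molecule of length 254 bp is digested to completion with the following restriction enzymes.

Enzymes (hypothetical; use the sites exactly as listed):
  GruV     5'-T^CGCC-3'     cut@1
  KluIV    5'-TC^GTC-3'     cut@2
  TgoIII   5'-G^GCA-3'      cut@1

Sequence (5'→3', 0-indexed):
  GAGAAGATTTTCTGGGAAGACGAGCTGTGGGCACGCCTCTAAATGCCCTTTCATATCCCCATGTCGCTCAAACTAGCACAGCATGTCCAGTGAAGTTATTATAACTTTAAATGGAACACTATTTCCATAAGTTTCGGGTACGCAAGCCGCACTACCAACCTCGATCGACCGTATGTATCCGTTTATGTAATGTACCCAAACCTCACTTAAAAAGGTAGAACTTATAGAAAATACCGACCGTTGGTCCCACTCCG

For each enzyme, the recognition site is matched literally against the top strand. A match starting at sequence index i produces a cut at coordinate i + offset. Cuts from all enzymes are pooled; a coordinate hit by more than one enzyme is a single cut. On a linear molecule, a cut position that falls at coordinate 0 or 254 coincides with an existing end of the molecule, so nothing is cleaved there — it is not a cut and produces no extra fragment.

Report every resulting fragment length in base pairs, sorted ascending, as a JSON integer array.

[30,224]

Site scan:
  GruV (TCGCC, off=1): no sites
  KluIV (TCGTC, off=2): no sites
  TgoIII (GGCA, off=1): starts [29] → cuts [30]

Pooled cuts: [30]

Fragment lengths:
  [0,30): 30 bp
  [30,254): 224 bp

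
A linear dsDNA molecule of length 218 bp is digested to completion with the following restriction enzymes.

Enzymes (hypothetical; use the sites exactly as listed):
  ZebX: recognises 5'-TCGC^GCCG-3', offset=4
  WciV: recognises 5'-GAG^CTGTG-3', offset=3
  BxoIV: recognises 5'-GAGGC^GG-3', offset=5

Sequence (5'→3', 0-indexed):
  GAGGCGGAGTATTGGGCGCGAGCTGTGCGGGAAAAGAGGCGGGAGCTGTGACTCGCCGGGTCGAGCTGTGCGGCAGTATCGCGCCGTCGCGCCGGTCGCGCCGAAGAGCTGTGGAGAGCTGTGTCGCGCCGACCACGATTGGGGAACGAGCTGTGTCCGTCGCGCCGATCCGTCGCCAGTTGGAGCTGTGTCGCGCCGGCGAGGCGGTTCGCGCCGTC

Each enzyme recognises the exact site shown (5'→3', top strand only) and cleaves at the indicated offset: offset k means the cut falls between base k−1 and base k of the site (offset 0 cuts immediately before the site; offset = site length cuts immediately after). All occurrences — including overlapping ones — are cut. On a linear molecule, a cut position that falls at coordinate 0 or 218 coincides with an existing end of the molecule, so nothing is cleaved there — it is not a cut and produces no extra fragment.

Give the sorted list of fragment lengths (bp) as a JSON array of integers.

Scan for sites:
  ZebX (TCGCGCCG, off=4): starts [78, 86, 95, 123, 159, 190, 208] → cuts [82, 90, 99, 127, 163, 194, 212]
  WciV (GAGCTGTG, off=3): starts [19, 42, 62, 105, 115, 147, 182] → cuts [22, 45, 65, 108, 118, 150, 185]
  BxoIV (GAGGCGG, off=5): starts [0, 35, 200] → cuts [5, 40, 205]

Pooled cuts: [5, 22, 40, 45, 65, 82, 90, 99, 108, 118, 127, 150, 163, 185, 194, 205, 212]

Fragments:
  [0,5): 5 bp
  [5,22): 17 bp
  [22,40): 18 bp
  [40,45): 5 bp
  [45,65): 20 bp
  [65,82): 17 bp
  [82,90): 8 bp
  [90,99): 9 bp
  [99,108): 9 bp
  [108,118): 10 bp
  [118,127): 9 bp
  [127,150): 23 bp
  [150,163): 13 bp
  [163,185): 22 bp
  [185,194): 9 bp
  [194,205): 11 bp
  [205,212): 7 bp
  [212,218): 6 bp

[5,5,6,7,8,9,9,9,9,10,11,13,17,17,18,20,22,23]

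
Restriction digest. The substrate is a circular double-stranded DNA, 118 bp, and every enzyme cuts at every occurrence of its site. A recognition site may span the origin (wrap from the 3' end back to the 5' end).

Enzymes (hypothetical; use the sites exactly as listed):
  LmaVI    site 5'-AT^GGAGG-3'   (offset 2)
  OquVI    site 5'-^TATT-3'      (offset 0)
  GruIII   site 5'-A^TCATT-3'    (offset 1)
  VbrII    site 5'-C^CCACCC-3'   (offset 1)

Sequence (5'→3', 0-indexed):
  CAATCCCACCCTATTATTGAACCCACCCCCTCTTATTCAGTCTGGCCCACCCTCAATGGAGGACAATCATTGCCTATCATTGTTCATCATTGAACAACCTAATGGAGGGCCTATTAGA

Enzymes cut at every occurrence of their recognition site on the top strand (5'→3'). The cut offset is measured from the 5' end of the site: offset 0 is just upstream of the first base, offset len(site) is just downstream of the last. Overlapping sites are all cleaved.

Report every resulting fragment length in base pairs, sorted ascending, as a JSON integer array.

Site scan:
  LmaVI ATGGAGG/2: at [55, 101] ⇒ [57, 103]
  OquVI TATT/0: at [11, 14, 33, 111] ⇒ [11, 14, 33, 111]
  GruIII ATCATT/1: at [65, 75, 85] ⇒ [66, 76, 86]
  VbrII CCCACCC/1: at [4, 21, 45] ⇒ [5, 22, 46]

All cut coordinates (distinct, sorted): [5, 11, 14, 22, 33, 46, 57, 66, 76, 86, 103, 111]

Fragments:
  5→11: 6 bp
  11→14: 3 bp
  14→22: 8 bp
  22→33: 11 bp
  33→46: 13 bp
  46→57: 11 bp
  57→66: 9 bp
  66→76: 10 bp
  76→86: 10 bp
  86→103: 17 bp
  103→111: 8 bp
  111→5 (wrap): 118-111+5 = 12 bp

[3,6,8,8,9,10,10,11,11,12,13,17]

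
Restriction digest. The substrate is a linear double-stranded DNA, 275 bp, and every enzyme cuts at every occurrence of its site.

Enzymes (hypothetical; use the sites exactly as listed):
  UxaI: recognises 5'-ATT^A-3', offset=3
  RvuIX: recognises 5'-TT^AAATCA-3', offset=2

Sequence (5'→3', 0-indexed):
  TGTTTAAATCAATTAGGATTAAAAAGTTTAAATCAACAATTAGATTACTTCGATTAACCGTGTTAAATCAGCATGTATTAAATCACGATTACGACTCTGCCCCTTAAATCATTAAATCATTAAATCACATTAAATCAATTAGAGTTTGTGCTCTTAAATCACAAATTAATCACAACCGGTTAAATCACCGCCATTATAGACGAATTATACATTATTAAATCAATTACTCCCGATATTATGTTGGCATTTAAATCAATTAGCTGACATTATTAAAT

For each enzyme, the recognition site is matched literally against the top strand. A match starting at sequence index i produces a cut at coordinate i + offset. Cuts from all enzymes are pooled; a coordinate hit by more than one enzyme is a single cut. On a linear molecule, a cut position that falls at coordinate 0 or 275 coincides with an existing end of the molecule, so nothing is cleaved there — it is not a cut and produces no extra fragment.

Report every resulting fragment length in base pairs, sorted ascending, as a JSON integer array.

[3,3,4,5,5,6,7,8,8,9,9,9,9,9,9,9,10,10,11,11,12,12,12,12,14,14,15,15,15]

Site scan:
  UxaI (ATTA, off=3): starts [11, 17, 38, 43, 52, 76, 87, 110, 118, 128, 137, 164, 192, 203, 210, 213, 222, 234, 255, 265, 268] → cuts [14, 20, 41, 46, 55, 79, 90, 113, 121, 131, 140, 167, 195, 206, 213, 216, 225, 237, 258, 268, 271]
  RvuIX (TTAAATCA, off=2): starts [3, 27, 62, 77, 103, 111, 119, 129, 153, 179, 214, 247] → cuts [5, 29, 64, 79, 105, 113, 121, 131, 155, 181, 216, 249]

Pooled cuts: [5, 14, 20, 29, 41, 46, 55, 64, 79, 90, 105, 113, 121, 131, 140, 155, 167, 181, 195, 206, 213, 216, 225, 237, 249, 258, 268, 271]

Fragments:
  [0,5): 5 bp
  [5,14): 9 bp
  [14,20): 6 bp
  [20,29): 9 bp
  [29,41): 12 bp
  [41,46): 5 bp
  [46,55): 9 bp
  [55,64): 9 bp
  [64,79): 15 bp
  [79,90): 11 bp
  [90,105): 15 bp
  [105,113): 8 bp
  [113,121): 8 bp
  [121,131): 10 bp
  [131,140): 9 bp
  [140,155): 15 bp
  [155,167): 12 bp
  [167,181): 14 bp
  [181,195): 14 bp
  [195,206): 11 bp
  [206,213): 7 bp
  [213,216): 3 bp
  [216,225): 9 bp
  [225,237): 12 bp
  [237,249): 12 bp
  [249,258): 9 bp
  [258,268): 10 bp
  [268,271): 3 bp
  [271,275): 4 bp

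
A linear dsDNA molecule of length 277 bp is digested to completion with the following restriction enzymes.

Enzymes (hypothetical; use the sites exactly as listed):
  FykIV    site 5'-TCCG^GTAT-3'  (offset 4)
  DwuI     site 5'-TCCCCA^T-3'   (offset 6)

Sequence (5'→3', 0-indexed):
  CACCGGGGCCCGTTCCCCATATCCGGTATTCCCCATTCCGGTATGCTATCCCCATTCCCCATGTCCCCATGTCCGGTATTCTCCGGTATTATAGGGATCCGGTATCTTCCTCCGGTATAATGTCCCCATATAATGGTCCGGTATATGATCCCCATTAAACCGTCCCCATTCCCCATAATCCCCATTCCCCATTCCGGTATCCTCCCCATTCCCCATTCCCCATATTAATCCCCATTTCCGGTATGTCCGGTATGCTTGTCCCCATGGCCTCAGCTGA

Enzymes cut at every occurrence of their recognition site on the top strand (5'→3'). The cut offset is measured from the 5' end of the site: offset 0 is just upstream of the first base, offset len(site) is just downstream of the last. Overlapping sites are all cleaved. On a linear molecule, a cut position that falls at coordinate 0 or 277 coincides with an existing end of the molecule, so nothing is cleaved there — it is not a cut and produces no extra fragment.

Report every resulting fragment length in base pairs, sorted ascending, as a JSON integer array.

Per-enzyme occurrences:
  FykIV (TCCGGTAT, off=4): starts [21, 36, 71, 81, 97, 110, 136, 192, 236, 245] → cuts [25, 40, 75, 85, 101, 114, 140, 196, 240, 249]
  DwuI (TCCCCAT, off=6): starts [13, 29, 48, 55, 63, 122, 148, 162, 169, 178, 185, 202, 209, 216, 228, 258] → cuts [19, 35, 54, 61, 69, 128, 154, 168, 175, 184, 191, 208, 215, 222, 234, 264]

Pooled cuts: [19, 25, 35, 40, 54, 61, 69, 75, 85, 101, 114, 128, 140, 154, 168, 175, 184, 191, 196, 208, 215, 222, 234, 240, 249, 264]

Fragments:
  [0,19): 19 bp
  [19,25): 6 bp
  [25,35): 10 bp
  [35,40): 5 bp
  [40,54): 14 bp
  [54,61): 7 bp
  [61,69): 8 bp
  [69,75): 6 bp
  [75,85): 10 bp
  [85,101): 16 bp
  [101,114): 13 bp
  [114,128): 14 bp
  [128,140): 12 bp
  [140,154): 14 bp
  [154,168): 14 bp
  [168,175): 7 bp
  [175,184): 9 bp
  [184,191): 7 bp
  [191,196): 5 bp
  [196,208): 12 bp
  [208,215): 7 bp
  [215,222): 7 bp
  [222,234): 12 bp
  [234,240): 6 bp
  [240,249): 9 bp
  [249,264): 15 bp
  [264,277): 13 bp

[5,5,6,6,6,7,7,7,7,7,8,9,9,10,10,12,12,12,13,13,14,14,14,14,15,16,19]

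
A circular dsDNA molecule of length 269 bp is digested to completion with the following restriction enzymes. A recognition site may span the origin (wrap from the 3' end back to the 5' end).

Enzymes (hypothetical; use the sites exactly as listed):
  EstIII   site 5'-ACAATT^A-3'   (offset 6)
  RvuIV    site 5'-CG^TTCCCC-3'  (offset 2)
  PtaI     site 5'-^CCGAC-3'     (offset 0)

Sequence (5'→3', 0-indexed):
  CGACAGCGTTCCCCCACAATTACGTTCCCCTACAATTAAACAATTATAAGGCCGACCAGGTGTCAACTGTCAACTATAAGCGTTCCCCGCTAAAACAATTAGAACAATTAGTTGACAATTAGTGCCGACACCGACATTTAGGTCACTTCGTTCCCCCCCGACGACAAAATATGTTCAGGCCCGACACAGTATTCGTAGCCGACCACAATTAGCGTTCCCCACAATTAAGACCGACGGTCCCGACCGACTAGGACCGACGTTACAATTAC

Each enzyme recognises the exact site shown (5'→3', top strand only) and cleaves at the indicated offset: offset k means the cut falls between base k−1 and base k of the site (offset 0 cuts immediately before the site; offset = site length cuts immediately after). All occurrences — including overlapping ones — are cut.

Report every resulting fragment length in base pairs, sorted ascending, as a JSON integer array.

Per-enzyme occurrences:
  EstIII (ACAATTA, off=6): starts [15, 31, 39, 94, 103, 114, 204, 220, 261] → cuts [21, 37, 45, 100, 109, 120, 210, 226, 267]
  RvuIV (CGTTCCCC, off=2): starts [6, 22, 80, 148, 212] → cuts [8, 24, 82, 150, 214]
  PtaI (CCGAC, off=0): starts [51, 124, 130, 157, 180, 198, 230, 239, 243, 253, 268] → cuts [51, 124, 130, 157, 180, 198, 230, 239, 243, 253, 268]

All cut coordinates (distinct, sorted): [8, 21, 24, 37, 45, 51, 82, 100, 109, 120, 124, 130, 150, 157, 180, 198, 210, 214, 226, 230, 239, 243, 253, 267, 268]

Fragments:
  8→21: 13 bp
  21→24: 3 bp
  24→37: 13 bp
  37→45: 8 bp
  45→51: 6 bp
  51→82: 31 bp
  82→100: 18 bp
  100→109: 9 bp
  109→120: 11 bp
  120→124: 4 bp
  124→130: 6 bp
  130→150: 20 bp
  150→157: 7 bp
  157→180: 23 bp
  180→198: 18 bp
  198→210: 12 bp
  210→214: 4 bp
  214→226: 12 bp
  226→230: 4 bp
  230→239: 9 bp
  239→243: 4 bp
  243→253: 10 bp
  253→267: 14 bp
  267→268: 1 bp
  268→8 (wrap): 269-268+8 = 9 bp

[1,3,4,4,4,4,6,6,7,8,9,9,9,10,11,12,12,13,13,14,18,18,20,23,31]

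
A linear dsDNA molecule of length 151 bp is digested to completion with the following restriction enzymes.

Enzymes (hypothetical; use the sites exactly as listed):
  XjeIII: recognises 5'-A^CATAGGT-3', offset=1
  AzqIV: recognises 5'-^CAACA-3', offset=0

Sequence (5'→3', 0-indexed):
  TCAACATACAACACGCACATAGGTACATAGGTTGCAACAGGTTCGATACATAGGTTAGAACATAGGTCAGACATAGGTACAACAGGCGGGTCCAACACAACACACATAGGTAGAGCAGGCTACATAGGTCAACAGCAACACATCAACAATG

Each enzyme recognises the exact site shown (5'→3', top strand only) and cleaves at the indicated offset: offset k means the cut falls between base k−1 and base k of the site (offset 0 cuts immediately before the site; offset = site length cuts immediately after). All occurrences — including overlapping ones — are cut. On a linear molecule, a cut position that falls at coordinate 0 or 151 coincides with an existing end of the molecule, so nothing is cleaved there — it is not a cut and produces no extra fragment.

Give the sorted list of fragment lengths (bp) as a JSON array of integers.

Site scan:
  XjeIII ACATAGGT/1: at [16, 24, 47, 59, 70, 103, 121] ⇒ [17, 25, 48, 60, 71, 104, 122]
  AzqIV CAACA/0: at [1, 8, 34, 79, 92, 97, 129, 135, 143] ⇒ [1, 8, 34, 79, 92, 97, 129, 135, 143]

All cut coordinates (distinct, sorted): [1, 8, 17, 25, 34, 48, 60, 71, 79, 92, 97, 104, 122, 129, 135, 143]

Fragment lengths:
  [0,1): 1 bp
  [1,8): 7 bp
  [8,17): 9 bp
  [17,25): 8 bp
  [25,34): 9 bp
  [34,48): 14 bp
  [48,60): 12 bp
  [60,71): 11 bp
  [71,79): 8 bp
  [79,92): 13 bp
  [92,97): 5 bp
  [97,104): 7 bp
  [104,122): 18 bp
  [122,129): 7 bp
  [129,135): 6 bp
  [135,143): 8 bp
  [143,151): 8 bp

[1,5,6,7,7,7,8,8,8,8,9,9,11,12,13,14,18]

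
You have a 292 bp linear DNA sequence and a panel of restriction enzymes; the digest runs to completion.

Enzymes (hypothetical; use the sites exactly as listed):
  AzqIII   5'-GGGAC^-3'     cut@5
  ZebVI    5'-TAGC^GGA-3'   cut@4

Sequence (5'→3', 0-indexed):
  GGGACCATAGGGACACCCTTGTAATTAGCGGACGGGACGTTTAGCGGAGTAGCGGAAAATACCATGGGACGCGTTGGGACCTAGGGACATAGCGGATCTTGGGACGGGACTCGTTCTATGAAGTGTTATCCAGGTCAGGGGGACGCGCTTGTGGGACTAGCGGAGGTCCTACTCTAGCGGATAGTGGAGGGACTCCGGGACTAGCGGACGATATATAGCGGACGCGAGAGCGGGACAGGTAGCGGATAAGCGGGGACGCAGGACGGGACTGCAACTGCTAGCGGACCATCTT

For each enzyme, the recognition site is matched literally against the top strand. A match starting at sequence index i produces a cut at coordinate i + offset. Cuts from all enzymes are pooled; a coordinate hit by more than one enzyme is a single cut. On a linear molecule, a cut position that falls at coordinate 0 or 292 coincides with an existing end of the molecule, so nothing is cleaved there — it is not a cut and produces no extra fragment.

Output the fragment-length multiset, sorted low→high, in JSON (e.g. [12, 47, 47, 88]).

Per-enzyme occurrences:
  AzqIII (GGGAC, off=5): starts [0, 9, 33, 65, 75, 83, 100, 105, 139, 152, 188, 196, 231, 252, 264] → cuts [5, 14, 38, 70, 80, 88, 105, 110, 144, 157, 193, 201, 236, 257, 269]
  ZebVI (TAGCGGA, off=4): starts [25, 41, 49, 89, 157, 174, 201, 215, 239, 278] → cuts [29, 45, 53, 93, 161, 178, 205, 219, 243, 282]

Pooled cuts: [5, 14, 29, 38, 45, 53, 70, 80, 88, 93, 105, 110, 144, 157, 161, 178, 193, 201, 205, 219, 236, 243, 257, 269, 282]

Fragment lengths:
  [0,5): 5 bp
  [5,14): 9 bp
  [14,29): 15 bp
  [29,38): 9 bp
  [38,45): 7 bp
  [45,53): 8 bp
  [53,70): 17 bp
  [70,80): 10 bp
  [80,88): 8 bp
  [88,93): 5 bp
  [93,105): 12 bp
  [105,110): 5 bp
  [110,144): 34 bp
  [144,157): 13 bp
  [157,161): 4 bp
  [161,178): 17 bp
  [178,193): 15 bp
  [193,201): 8 bp
  [201,205): 4 bp
  [205,219): 14 bp
  [219,236): 17 bp
  [236,243): 7 bp
  [243,257): 14 bp
  [257,269): 12 bp
  [269,282): 13 bp
  [282,292): 10 bp

[4,4,5,5,5,7,7,8,8,8,9,9,10,10,12,12,13,13,14,14,15,15,17,17,17,34]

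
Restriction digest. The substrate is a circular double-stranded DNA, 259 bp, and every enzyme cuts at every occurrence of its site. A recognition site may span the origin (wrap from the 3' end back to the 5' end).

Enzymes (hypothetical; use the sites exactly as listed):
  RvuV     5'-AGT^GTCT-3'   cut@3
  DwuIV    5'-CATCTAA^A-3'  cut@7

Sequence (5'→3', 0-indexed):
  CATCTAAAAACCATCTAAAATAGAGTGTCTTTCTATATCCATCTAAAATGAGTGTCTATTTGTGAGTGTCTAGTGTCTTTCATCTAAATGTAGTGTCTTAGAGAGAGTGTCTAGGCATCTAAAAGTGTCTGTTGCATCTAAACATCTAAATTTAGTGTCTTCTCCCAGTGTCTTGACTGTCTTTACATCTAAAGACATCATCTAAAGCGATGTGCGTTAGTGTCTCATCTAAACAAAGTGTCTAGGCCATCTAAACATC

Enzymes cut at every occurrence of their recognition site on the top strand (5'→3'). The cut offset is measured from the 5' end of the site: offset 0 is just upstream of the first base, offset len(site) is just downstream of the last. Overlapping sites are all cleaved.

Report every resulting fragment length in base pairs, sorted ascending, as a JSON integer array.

Scan for sites:
  RvuV AGTGTCT/3: at [23, 50, 64, 71, 91, 105, 123, 153, 166, 218, 236] ⇒ [26, 53, 67, 74, 94, 108, 126, 156, 169, 221, 239]
  DwuIV CATCTAAA/7: at [0, 11, 39, 80, 115, 134, 142, 185, 198, 225, 247] ⇒ [7, 18, 46, 87, 122, 141, 149, 192, 205, 232, 254]

Pooled cuts: [7, 18, 26, 46, 53, 67, 74, 87, 94, 108, 122, 126, 141, 149, 156, 169, 192, 205, 221, 232, 239, 254]

Fragments:
  7→18: 11 bp
  18→26: 8 bp
  26→46: 20 bp
  46→53: 7 bp
  53→67: 14 bp
  67→74: 7 bp
  74→87: 13 bp
  87→94: 7 bp
  94→108: 14 bp
  108→122: 14 bp
  122→126: 4 bp
  126→141: 15 bp
  141→149: 8 bp
  149→156: 7 bp
  156→169: 13 bp
  169→192: 23 bp
  192→205: 13 bp
  205→221: 16 bp
  221→232: 11 bp
  232→239: 7 bp
  239→254: 15 bp
  254→7 (wrap): 259-254+7 = 12 bp

[4,7,7,7,7,7,8,8,11,11,12,13,13,13,14,14,14,15,15,16,20,23]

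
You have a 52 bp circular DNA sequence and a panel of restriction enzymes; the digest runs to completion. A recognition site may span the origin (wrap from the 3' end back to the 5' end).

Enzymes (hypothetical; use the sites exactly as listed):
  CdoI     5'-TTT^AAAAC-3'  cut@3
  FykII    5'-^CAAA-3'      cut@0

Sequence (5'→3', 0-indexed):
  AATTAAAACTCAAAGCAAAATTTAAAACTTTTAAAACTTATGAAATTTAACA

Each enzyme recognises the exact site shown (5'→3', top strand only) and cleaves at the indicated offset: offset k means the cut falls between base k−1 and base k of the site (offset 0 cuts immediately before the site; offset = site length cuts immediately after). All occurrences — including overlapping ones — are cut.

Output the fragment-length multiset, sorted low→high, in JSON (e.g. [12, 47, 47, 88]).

[5,8,9,12,18]

Scan for sites:
  CdoI TTTAAAAC/3: at [20, 29] ⇒ [23, 32]
  FykII CAAA/0: at [10, 15, 50] ⇒ [10, 15, 50]

All cut coordinates (distinct, sorted): [10, 15, 23, 32, 50]

Fragments:
  10→15: 5 bp
  15→23: 8 bp
  23→32: 9 bp
  32→50: 18 bp
  50→10 (wrap): 52-50+10 = 12 bp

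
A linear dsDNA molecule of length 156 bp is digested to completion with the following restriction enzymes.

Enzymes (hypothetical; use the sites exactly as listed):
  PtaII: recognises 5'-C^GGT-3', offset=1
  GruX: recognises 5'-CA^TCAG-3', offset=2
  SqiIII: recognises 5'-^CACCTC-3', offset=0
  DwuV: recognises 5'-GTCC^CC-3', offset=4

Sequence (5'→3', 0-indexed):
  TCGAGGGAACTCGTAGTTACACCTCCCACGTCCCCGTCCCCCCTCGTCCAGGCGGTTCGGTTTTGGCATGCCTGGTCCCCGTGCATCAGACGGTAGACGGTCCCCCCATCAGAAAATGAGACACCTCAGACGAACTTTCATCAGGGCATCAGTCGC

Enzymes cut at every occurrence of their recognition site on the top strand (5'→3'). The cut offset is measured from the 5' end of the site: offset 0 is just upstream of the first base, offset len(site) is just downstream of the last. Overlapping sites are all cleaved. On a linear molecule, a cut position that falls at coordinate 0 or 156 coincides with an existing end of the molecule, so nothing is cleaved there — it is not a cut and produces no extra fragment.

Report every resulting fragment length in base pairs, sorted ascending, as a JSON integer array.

[5,5,5,6,6,7,7,8,8,13,14,14,19,19,20]

Site scan:
  PtaII CGGT/1: at [52, 57, 90, 97] ⇒ [53, 58, 91, 98]
  GruX CATCAG/2: at [83, 106, 138, 146] ⇒ [85, 108, 140, 148]
  SqiIII CACCTC/0: at [19, 121] ⇒ [19, 121]
  DwuV GTCCCC/4: at [29, 35, 74, 99] ⇒ [33, 39, 78, 103]

All cut coordinates (distinct, sorted): [19, 33, 39, 53, 58, 78, 85, 91, 98, 103, 108, 121, 140, 148]

Fragment lengths:
  [0,19): 19 bp
  [19,33): 14 bp
  [33,39): 6 bp
  [39,53): 14 bp
  [53,58): 5 bp
  [58,78): 20 bp
  [78,85): 7 bp
  [85,91): 6 bp
  [91,98): 7 bp
  [98,103): 5 bp
  [103,108): 5 bp
  [108,121): 13 bp
  [121,140): 19 bp
  [140,148): 8 bp
  [148,156): 8 bp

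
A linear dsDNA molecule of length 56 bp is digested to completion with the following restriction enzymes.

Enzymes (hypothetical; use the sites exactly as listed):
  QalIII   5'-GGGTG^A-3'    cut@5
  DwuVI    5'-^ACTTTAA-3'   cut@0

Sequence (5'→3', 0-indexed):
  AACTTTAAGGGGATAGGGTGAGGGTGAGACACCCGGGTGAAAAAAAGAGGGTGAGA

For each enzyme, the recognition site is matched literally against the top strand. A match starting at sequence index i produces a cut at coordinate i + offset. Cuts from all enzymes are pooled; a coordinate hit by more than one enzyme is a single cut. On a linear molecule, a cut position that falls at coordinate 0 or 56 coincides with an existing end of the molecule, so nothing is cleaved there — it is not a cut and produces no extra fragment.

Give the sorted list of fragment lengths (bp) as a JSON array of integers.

[1,3,6,13,14,19]

Scan for sites:
  QalIII (GGGTGA, off=5): starts [15, 21, 34, 48] → cuts [20, 26, 39, 53]
  DwuVI (ACTTTAA, off=0): starts [1] → cuts [1]

All cut coordinates (distinct, sorted): [1, 20, 26, 39, 53]

Fragments:
  [0,1): 1 bp
  [1,20): 19 bp
  [20,26): 6 bp
  [26,39): 13 bp
  [39,53): 14 bp
  [53,56): 3 bp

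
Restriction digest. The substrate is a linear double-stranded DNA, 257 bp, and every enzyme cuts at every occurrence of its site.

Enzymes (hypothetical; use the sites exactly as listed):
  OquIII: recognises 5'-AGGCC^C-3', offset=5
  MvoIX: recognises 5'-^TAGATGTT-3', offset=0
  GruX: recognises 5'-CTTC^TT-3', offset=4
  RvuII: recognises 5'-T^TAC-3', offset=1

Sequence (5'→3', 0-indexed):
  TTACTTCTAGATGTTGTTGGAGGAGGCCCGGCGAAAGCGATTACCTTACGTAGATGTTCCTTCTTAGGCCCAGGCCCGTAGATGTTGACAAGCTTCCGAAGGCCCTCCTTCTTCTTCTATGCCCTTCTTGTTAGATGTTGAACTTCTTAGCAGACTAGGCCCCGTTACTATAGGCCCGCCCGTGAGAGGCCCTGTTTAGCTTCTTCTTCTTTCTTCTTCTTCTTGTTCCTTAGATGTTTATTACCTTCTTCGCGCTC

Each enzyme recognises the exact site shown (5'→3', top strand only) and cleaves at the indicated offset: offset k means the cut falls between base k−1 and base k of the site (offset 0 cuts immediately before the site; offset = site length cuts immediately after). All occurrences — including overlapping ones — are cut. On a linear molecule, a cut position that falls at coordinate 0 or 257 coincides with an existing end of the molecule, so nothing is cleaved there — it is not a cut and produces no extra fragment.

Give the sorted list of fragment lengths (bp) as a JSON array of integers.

Per-enzyme occurrences:
  OquIII AGGCCC/5: at [23, 65, 71, 99, 156, 171, 186] ⇒ [28, 70, 76, 104, 161, 176, 191]
  MvoIX TAGATGTT/0: at [7, 50, 78, 131, 230] ⇒ [7, 50, 78, 131, 230]
  GruX CTTCTT/4: at [59, 107, 110, 123, 142, 199, 202, 205, 212, 215, 218, 244] ⇒ [63, 111, 114, 127, 146, 203, 206, 209, 216, 219, 222, 248]
  RvuII TTAC/1: at [0, 40, 45, 164, 240] ⇒ [1, 41, 46, 165, 241]

All cut coordinates (distinct, sorted): [1, 7, 28, 41, 46, 50, 63, 70, 76, 78, 104, 111, 114, 127, 131, 146, 161, 165, 176, 191, 203, 206, 209, 216, 219, 222, 230, 241, 248]

Fragment lengths:
  [0,1): 1 bp
  [1,7): 6 bp
  [7,28): 21 bp
  [28,41): 13 bp
  [41,46): 5 bp
  [46,50): 4 bp
  [50,63): 13 bp
  [63,70): 7 bp
  [70,76): 6 bp
  [76,78): 2 bp
  [78,104): 26 bp
  [104,111): 7 bp
  [111,114): 3 bp
  [114,127): 13 bp
  [127,131): 4 bp
  [131,146): 15 bp
  [146,161): 15 bp
  [161,165): 4 bp
  [165,176): 11 bp
  [176,191): 15 bp
  [191,203): 12 bp
  [203,206): 3 bp
  [206,209): 3 bp
  [209,216): 7 bp
  [216,219): 3 bp
  [219,222): 3 bp
  [222,230): 8 bp
  [230,241): 11 bp
  [241,248): 7 bp
  [248,257): 9 bp

[1,2,3,3,3,3,3,4,4,4,5,6,6,7,7,7,7,8,9,11,11,12,13,13,13,15,15,15,21,26]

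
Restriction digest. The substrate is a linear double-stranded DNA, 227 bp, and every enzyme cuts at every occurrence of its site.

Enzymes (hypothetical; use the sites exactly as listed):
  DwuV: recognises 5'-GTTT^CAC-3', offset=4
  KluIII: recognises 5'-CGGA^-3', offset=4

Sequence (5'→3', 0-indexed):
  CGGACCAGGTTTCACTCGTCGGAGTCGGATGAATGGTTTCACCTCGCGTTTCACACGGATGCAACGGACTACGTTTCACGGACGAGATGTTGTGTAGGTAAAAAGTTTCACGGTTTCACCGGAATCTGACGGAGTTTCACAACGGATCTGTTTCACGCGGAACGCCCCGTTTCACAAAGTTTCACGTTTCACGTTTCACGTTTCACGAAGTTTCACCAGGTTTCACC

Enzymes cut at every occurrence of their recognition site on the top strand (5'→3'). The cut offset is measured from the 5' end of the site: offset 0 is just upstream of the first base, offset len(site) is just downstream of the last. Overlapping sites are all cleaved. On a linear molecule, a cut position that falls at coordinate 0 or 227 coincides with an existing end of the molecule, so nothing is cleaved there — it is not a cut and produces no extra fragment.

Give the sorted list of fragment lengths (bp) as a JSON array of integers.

[4,4,4,6,6,7,7,7,7,7,8,8,8,8,8,9,9,10,10,10,10,10,11,11,12,26]

Site scan:
  DwuV (GTTTCAC, off=4): starts [8, 35, 47, 72, 104, 112, 133, 149, 168, 178, 185, 192, 199, 209, 219] → cuts [12, 39, 51, 76, 108, 116, 137, 153, 172, 182, 189, 196, 203, 213, 223]
  KluIII (CGGA, off=4): starts [0, 19, 25, 55, 64, 78, 119, 129, 142, 157] → cuts [4, 23, 29, 59, 68, 82, 123, 133, 146, 161]

Pooled cuts: [4, 12, 23, 29, 39, 51, 59, 68, 76, 82, 108, 116, 123, 133, 137, 146, 153, 161, 172, 182, 189, 196, 203, 213, 223]

Fragment lengths:
  [0,4): 4 bp
  [4,12): 8 bp
  [12,23): 11 bp
  [23,29): 6 bp
  [29,39): 10 bp
  [39,51): 12 bp
  [51,59): 8 bp
  [59,68): 9 bp
  [68,76): 8 bp
  [76,82): 6 bp
  [82,108): 26 bp
  [108,116): 8 bp
  [116,123): 7 bp
  [123,133): 10 bp
  [133,137): 4 bp
  [137,146): 9 bp
  [146,153): 7 bp
  [153,161): 8 bp
  [161,172): 11 bp
  [172,182): 10 bp
  [182,189): 7 bp
  [189,196): 7 bp
  [196,203): 7 bp
  [203,213): 10 bp
  [213,223): 10 bp
  [223,227): 4 bp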